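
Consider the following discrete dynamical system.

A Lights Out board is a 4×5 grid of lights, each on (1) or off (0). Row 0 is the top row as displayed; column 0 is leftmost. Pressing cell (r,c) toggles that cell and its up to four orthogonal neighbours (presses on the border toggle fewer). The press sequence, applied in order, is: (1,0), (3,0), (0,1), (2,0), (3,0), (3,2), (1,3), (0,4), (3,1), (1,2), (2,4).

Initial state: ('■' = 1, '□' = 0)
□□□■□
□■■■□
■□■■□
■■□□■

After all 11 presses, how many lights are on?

0) □□□■□
□■■■□
■□■■□
■■□□■
1) ■□□■□
■□■■□
□□■■□
■■□□■
2) ■□□■□
■□■■□
■□■■□
□□□□■
3) □■■■□
■■■■□
■□■■□
□□□□■
4) □■■■□
□■■■□
□■■■□
■□□□■
5) □■■■□
□■■■□
■■■■□
□■□□■
6) □■■■□
□■■■□
■■□■□
□□■■■
7) □■■□□
□■□□■
■■□□□
□□■■■
8) □■■■■
□■□□□
■■□□□
□□■■■
9) □■■■■
□■□□□
■□□□□
■■□■■
10) □■□■■
□□■■□
■□■□□
■■□■■
11) □■□■■
□□■■■
■□■■■
■■□■□

13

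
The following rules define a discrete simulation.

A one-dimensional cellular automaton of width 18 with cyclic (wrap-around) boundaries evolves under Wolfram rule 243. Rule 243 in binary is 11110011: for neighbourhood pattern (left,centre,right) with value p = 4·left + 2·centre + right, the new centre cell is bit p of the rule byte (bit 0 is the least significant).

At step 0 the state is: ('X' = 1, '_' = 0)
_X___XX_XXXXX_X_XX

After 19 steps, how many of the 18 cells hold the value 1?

13

[0] _X___XX_XXXXX_X_XX
[1] X_XXX_XX_XXXXX_X_X
[2] XX_XXX_XX_XXXXX_X_
[3] _XX_XXX_XX_XXXXX_X
[4] X_XX_XXX_XX_XXXXX_
[5] _X_XX_XXX_XX_XXXXX
[6] X_X_XX_XXX_XX_XXXX
[7] XX_X_XX_XXX_XX_XXX
[8] XXX_X_XX_XXX_XX_XX
[9] XXXX_X_XX_XXX_XX_X
[10] XXXXX_X_XX_XXX_XX_
[11] _XXXXX_X_XX_XXX_XX
[12] X_XXXXX_X_XX_XXX_X
[13] XX_XXXXX_X_XX_XXX_
[14] _XX_XXXXX_X_XX_XXX
[15] X_XX_XXXXX_X_XX_XX
[16] XX_XX_XXXXX_X_XX_X
[17] XXX_XX_XXXXX_X_XX_
[18] _XXX_XX_XXXXX_X_XX
[19] X_XXX_XX_XXXXX_X_X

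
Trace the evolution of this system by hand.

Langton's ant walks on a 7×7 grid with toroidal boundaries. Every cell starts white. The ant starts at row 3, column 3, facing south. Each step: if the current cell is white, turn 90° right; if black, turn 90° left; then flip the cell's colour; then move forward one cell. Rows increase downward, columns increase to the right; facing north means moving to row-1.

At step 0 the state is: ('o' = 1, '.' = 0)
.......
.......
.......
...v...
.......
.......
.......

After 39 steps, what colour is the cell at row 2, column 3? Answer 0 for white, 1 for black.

t=0: .......
.......
.......
...v...
.......
.......
.......
t=1: .......
.......
.......
..<o...
.......
.......
.......
t=2: .......
.......
..^....
..oo...
.......
.......
.......
t=3: .......
.......
..o>...
..oo...
.......
.......
.......
t=4: .......
.......
..oo...
..ov...
.......
.......
.......
t=5: .......
.......
..oo...
..o.>..
.......
.......
.......
t=6: .......
.......
..oo...
..o.o..
....v..
.......
.......
t=7: .......
.......
..oo...
..o.o..
...<o..
.......
.......
t=8: .......
.......
..oo...
..o^o..
...oo..
.......
.......
t=9: .......
.......
..oo...
..oo>..
...oo..
.......
.......
t=10: .......
.......
..oo^..
..oo...
...oo..
.......
.......
t=11: .......
.......
..ooo>.
..oo...
...oo..
.......
.......
t=12: .......
.......
..oooo.
..oo.v.
...oo..
.......
.......
t=13: .......
.......
..oooo.
..oo<o.
...oo..
.......
.......
t=14: .......
.......
..oo^o.
..oooo.
...oo..
.......
.......
t=15: .......
.......
..o<.o.
..oooo.
...oo..
.......
.......
t=16: .......
.......
..o..o.
..ovoo.
...oo..
.......
.......
t=17: .......
.......
..o..o.
..o.>o.
...oo..
.......
.......
t=18: .......
.......
..o.^o.
..o..o.
...oo..
.......
.......
t=19: .......
.......
..o.o>.
..o..o.
...oo..
.......
.......
t=20: .......
.....^.
..o.o..
..o..o.
...oo..
.......
.......
t=21: .......
.....o>
..o.o..
..o..o.
...oo..
.......
.......
t=22: .......
.....oo
..o.o.v
..o..o.
...oo..
.......
.......
t=23: .......
.....oo
..o.o<o
..o..o.
...oo..
.......
.......
t=24: .......
.....^o
..o.ooo
..o..o.
...oo..
.......
.......
t=25: .......
....<.o
..o.ooo
..o..o.
...oo..
.......
.......
t=26: ....^..
....o.o
..o.ooo
..o..o.
...oo..
.......
.......
t=27: ....o>.
....o.o
..o.ooo
..o..o.
...oo..
.......
.......
t=28: ....oo.
....ovo
..o.ooo
..o..o.
...oo..
.......
.......
t=29: ....oo.
....<oo
..o.ooo
..o..o.
...oo..
.......
.......
t=30: ....oo.
.....oo
..o.voo
..o..o.
...oo..
.......
.......
t=31: ....oo.
.....oo
..o..>o
..o..o.
...oo..
.......
.......
t=32: ....oo.
.....^o
..o...o
..o..o.
...oo..
.......
.......
t=33: ....oo.
....<.o
..o...o
..o..o.
...oo..
.......
.......
t=34: ....^o.
....o.o
..o...o
..o..o.
...oo..
.......
.......
t=35: ...<.o.
....o.o
..o...o
..o..o.
...oo..
.......
.......
t=36: ...o.o.
....o.o
..o...o
..o..o.
...oo..
.......
...^...
t=37: ...o.o.
....o.o
..o...o
..o..o.
...oo..
.......
...o>..
t=38: ...ovo.
....o.o
..o...o
..o..o.
...oo..
.......
...oo..
t=39: ...<oo.
....o.o
..o...o
..o..o.
...oo..
.......
...oo..

0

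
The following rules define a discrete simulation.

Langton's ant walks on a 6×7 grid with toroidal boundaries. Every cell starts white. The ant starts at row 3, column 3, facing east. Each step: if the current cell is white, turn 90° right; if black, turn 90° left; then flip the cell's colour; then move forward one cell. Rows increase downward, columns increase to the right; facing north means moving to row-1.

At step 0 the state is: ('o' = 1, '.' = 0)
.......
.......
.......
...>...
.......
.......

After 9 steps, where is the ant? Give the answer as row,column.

2,3

step 0: .......
.......
.......
...>...
.......
.......
step 1: .......
.......
.......
...o...
...v...
.......
step 2: .......
.......
.......
...o...
..<o...
.......
step 3: .......
.......
.......
..^o...
..oo...
.......
step 4: .......
.......
.......
..o>...
..oo...
.......
step 5: .......
.......
...^...
..o....
..oo...
.......
step 6: .......
.......
...o>..
..o....
..oo...
.......
step 7: .......
.......
...oo..
..o.v..
..oo...
.......
step 8: .......
.......
...oo..
..o<o..
..oo...
.......
step 9: .......
.......
...^o..
..ooo..
..oo...
.......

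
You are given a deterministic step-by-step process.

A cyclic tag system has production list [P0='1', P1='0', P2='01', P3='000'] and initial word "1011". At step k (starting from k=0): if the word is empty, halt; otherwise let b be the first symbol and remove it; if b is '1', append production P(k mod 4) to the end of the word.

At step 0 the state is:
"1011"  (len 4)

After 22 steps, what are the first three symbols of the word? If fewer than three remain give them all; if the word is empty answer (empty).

gen 0: "1011"  (len 4)
gen 1: "0111"  (len 4)
gen 2: "111"  (len 3)
gen 3: "1101"  (len 4)
gen 4: "101000"  (len 6)
gen 5: "010001"  (len 6)
gen 6: "10001"  (len 5)
gen 7: "000101"  (len 6)
gen 8: "00101"  (len 5)
gen 9: "0101"  (len 4)
gen 10: "101"  (len 3)
gen 11: "0101"  (len 4)
gen 12: "101"  (len 3)
gen 13: "011"  (len 3)
gen 14: "11"  (len 2)
gen 15: "101"  (len 3)
gen 16: "01000"  (len 5)
gen 17: "1000"  (len 4)
gen 18: "0000"  (len 4)
gen 19: "000"  (len 3)
gen 20: "00"  (len 2)
gen 21: "0"  (len 1)
gen 22: (halted — word empty)

(empty)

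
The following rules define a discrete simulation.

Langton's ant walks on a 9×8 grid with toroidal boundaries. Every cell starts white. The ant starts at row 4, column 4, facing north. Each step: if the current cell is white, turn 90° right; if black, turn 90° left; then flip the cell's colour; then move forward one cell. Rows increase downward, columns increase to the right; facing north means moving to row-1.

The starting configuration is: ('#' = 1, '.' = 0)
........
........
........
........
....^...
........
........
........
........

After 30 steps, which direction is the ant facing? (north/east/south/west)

[0] ........
........
........
........
....^...
........
........
........
........
[1] ........
........
........
........
....#>..
........
........
........
........
[2] ........
........
........
........
....##..
.....v..
........
........
........
[3] ........
........
........
........
....##..
....<#..
........
........
........
[4] ........
........
........
........
....^#..
....##..
........
........
........
[5] ........
........
........
........
...<.#..
....##..
........
........
........
[6] ........
........
........
...^....
...#.#..
....##..
........
........
........
[7] ........
........
........
...#>...
...#.#..
....##..
........
........
........
[8] ........
........
........
...##...
...#v#..
....##..
........
........
........
[9] ........
........
........
...##...
...<##..
....##..
........
........
........
[10] ........
........
........
...##...
....##..
...v##..
........
........
........
[11] ........
........
........
...##...
....##..
..<###..
........
........
........
[12] ........
........
........
...##...
..^.##..
..####..
........
........
........
[13] ........
........
........
...##...
..#>##..
..####..
........
........
........
[14] ........
........
........
...##...
..####..
..#v##..
........
........
........
[15] ........
........
........
...##...
..####..
..#.>#..
........
........
........
[16] ........
........
........
...##...
..##^#..
..#..#..
........
........
........
[17] ........
........
........
...##...
..#<.#..
..#..#..
........
........
........
[18] ........
........
........
...##...
..#..#..
..#v.#..
........
........
........
[19] ........
........
........
...##...
..#..#..
..<#.#..
........
........
........
[20] ........
........
........
...##...
..#..#..
...#.#..
..v.....
........
........
[21] ........
........
........
...##...
..#..#..
...#.#..
.<#.....
........
........
[22] ........
........
........
...##...
..#..#..
.^.#.#..
.##.....
........
........
[23] ........
........
........
...##...
..#..#..
.#>#.#..
.##.....
........
........
[24] ........
........
........
...##...
..#..#..
.###.#..
.#v.....
........
........
[25] ........
........
........
...##...
..#..#..
.###.#..
.#.>....
........
........
[26] ........
........
........
...##...
..#..#..
.###.#..
.#.#....
...v....
........
[27] ........
........
........
...##...
..#..#..
.###.#..
.#.#....
..<#....
........
[28] ........
........
........
...##...
..#..#..
.###.#..
.#^#....
..##....
........
[29] ........
........
........
...##...
..#..#..
.###.#..
.##>....
..##....
........
[30] ........
........
........
...##...
..#..#..
.##^.#..
.##.....
..##....
........

north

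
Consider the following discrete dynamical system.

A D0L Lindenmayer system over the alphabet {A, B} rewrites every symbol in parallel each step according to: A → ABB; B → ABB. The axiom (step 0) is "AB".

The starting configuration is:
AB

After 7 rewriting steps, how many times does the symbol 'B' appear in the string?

2916

gen 0: AB
gen 1: ABBABB
gen 2: ABBABBABBABBABBABB
gen 3: ABBABBABBABBABBABBABBABBABBABBABBABBABBABBABBABBABBABB
gen 4: ABBABBABBABBABBABBABBABBABBABBABBABBABBABBABBABBABBABBABBA…BABBABBABBABBABBABBABBABBABBABBABBABBABBABBABBABBABBABBABB  (len 162)
gen 5: ABBABBABBABBABBABBABBABBABBABBABBABBABBABBABBABBABBABBABBA…BABBABBABBABBABBABBABBABBABBABBABBABBABBABBABBABBABBABBABB  (len 486)
gen 6: ABBABBABBABBABBABBABBABBABBABBABBABBABBABBABBABBABBABBABBA…BABBABBABBABBABBABBABBABBABBABBABBABBABBABBABBABBABBABBABB  (len 1458)
gen 7: ABBABBABBABBABBABBABBABBABBABBABBABBABBABBABBABBABBABBABBA…BABBABBABBABBABBABBABBABBABBABBABBABBABBABBABBABBABBABBABB  (len 4374)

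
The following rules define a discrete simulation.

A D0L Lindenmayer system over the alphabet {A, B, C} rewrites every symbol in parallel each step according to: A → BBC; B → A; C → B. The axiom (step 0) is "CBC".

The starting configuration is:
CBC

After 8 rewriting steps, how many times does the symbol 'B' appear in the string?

t=0: CBC
t=1: BAB
t=2: ABBCA
t=3: BBCAABBBC
t=4: AABBBCBBCAAAB
t=5: BBCBBCAAABAABBBCBBCBBCA
t=6: AABAABBBCBBCBBCABBCBBCAAABAABAABBBC
t=7: BBCBBCABBCBBCAAABAABAABBBCAABAABBBCBBCBBCABBCBBCABBCBBCAAAB
t=8: AABAABBBCAABAABBBCBBCBBCABBCBBCABBCBBCAAABBBCBBCABBCBBCAAABAABAABBBCAABAABBBCAABAABBBCBBCBBCA

46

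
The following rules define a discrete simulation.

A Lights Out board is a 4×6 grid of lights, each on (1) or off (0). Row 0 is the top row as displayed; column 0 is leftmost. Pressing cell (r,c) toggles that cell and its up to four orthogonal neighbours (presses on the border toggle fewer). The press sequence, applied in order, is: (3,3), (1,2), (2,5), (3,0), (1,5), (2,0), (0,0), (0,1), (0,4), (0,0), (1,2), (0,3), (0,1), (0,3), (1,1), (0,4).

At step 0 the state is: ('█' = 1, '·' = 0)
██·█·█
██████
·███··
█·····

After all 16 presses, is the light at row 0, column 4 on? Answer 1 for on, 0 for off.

step 0: ██·█·█
██████
·███··
█·····
step 1: ██·█·█
██████
·██···
█·███·
step 2: ████·█
█···██
·█····
█·███·
step 3: ████·█
█···█·
·█··██
█·████
step 4: ████·█
█···█·
██··██
·█████
step 5: ████··
█····█
██··█·
·█████
step 6: ████··
·····█
····█·
██████
step 7: ··██··
█····█
····█·
██████
step 8: ██·█··
██···█
····█·
██████
step 9: ██··██
██··██
····█·
██████
step 10: ····██
·█··██
····█·
██████
step 11: ··█·██
··████
··█·█·
██████
step 12: ···█·█
··█·██
··█·█·
██████
step 13: ████·█
·██·██
··█·█·
██████
step 14: ██··██
·█████
··█·█·
██████
step 15: █···██
█··███
·██·█·
██████
step 16: █··█··
█··█·█
·██·█·
██████

0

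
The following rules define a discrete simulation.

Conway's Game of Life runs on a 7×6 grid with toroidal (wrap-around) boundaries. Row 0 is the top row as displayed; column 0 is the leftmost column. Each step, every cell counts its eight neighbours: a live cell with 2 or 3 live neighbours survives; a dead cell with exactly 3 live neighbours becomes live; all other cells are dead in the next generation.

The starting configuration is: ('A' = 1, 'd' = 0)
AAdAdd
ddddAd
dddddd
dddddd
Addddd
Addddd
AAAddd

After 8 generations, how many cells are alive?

k=0  AAdAdd
ddddAd
dddddd
dddddd
Addddd
Addddd
AAAddd
k=1  AddAdA
dddddd
dddddd
dddddd
dddddd
AddddA
ddAddA
k=2  AdddAA
dddddd
dddddd
dddddd
dddddd
AddddA
dAdddd
k=3  AddddA
dddddA
dddddd
dddddd
dddddd
Addddd
dAddAd
k=4  AdddAA
AddddA
dddddd
dddddd
dddddd
dddddd
dAdddd
k=5  dAddAd
AdddAd
dddddd
dddddd
dddddd
dddddd
AddddA
k=6  dAddAd
dddddA
dddddd
dddddd
dddddd
dddddd
AddddA
k=7  ddddAd
dddddd
dddddd
dddddd
dddddd
dddddd
AddddA
k=8  dddddA
dddddd
dddddd
dddddd
dddddd
dddddd
dddddA

2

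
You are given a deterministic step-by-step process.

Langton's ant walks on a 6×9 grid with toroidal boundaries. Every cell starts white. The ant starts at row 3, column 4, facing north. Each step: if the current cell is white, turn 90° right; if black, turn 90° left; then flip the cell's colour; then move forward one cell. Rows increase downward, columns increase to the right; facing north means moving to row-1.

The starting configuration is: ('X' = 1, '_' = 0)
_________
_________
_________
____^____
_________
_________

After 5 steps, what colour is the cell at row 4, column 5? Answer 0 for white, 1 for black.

1

k=0  _________
_________
_________
____^____
_________
_________
k=1  _________
_________
_________
____X>___
_________
_________
k=2  _________
_________
_________
____XX___
_____v___
_________
k=3  _________
_________
_________
____XX___
____<X___
_________
k=4  _________
_________
_________
____^X___
____XX___
_________
k=5  _________
_________
_________
___<_X___
____XX___
_________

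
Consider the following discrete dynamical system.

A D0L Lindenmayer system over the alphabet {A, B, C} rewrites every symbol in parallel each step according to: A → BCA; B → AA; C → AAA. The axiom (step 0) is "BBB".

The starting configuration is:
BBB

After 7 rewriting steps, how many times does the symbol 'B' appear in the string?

t=0: BBB
t=1: AAAAAA
t=2: BCABCABCABCABCABCA
t=3: AAAAABCAAAAAABCAAAAAABCAAAAAABCAAAAAABCAAAAAABCA
t=4: BCABCABCABCABCAAAAAABCABCABCABCABCABCAAAAAABCABCABCABCABCA…ABCAAAAAABCABCABCABCABCABCAAAAAABCABCABCABCABCABCAAAAAABCA  (len 138)
t=5: AAAAABCAAAAAABCAAAAAABCAAAAAABCAAAAAABCABCABCABCABCABCAAAA…BCAAAAAABCAAAAAABCAAAAAABCAAAAAABCABCABCABCABCABCAAAAAABCA  (len 378)
t=6: BCABCABCABCABCAAAAAABCABCABCABCABCABCAAAAAABCABCABCABCABCA…BCAAAAAABCAAAAAABCAAAAAABCAAAAAABCABCABCABCABCABCAAAAAABCA  (len 1068)
t=7: AAAAABCAAAAAABCAAAAAABCAAAAAABCAAAAAABCABCABCABCABCABCAAAA…BCAAAAAABCAAAAAABCAAAAAABCAAAAAABCABCABCABCABCABCAAAAAABCA  (len 2958)

576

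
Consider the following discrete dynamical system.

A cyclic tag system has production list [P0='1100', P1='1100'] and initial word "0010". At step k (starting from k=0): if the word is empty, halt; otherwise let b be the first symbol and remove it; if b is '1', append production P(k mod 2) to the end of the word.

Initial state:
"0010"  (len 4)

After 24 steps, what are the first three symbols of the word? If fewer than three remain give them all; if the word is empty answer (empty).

0) "0010"  (len 4)
1) "010"  (len 3)
2) "10"  (len 2)
3) "01100"  (len 5)
4) "1100"  (len 4)
5) "1001100"  (len 7)
6) "0011001100"  (len 10)
7) "011001100"  (len 9)
8) "11001100"  (len 8)
9) "10011001100"  (len 11)
10) "00110011001100"  (len 14)
11) "0110011001100"  (len 13)
12) "110011001100"  (len 12)
13) "100110011001100"  (len 15)
14) "001100110011001100"  (len 18)
15) "01100110011001100"  (len 17)
16) "1100110011001100"  (len 16)
17) "1001100110011001100"  (len 19)
18) "0011001100110011001100"  (len 22)
19) "011001100110011001100"  (len 21)
20) "11001100110011001100"  (len 20)
21) "10011001100110011001100"  (len 23)
22) "00110011001100110011001100"  (len 26)
23) "0110011001100110011001100"  (len 25)
24) "110011001100110011001100"  (len 24)

110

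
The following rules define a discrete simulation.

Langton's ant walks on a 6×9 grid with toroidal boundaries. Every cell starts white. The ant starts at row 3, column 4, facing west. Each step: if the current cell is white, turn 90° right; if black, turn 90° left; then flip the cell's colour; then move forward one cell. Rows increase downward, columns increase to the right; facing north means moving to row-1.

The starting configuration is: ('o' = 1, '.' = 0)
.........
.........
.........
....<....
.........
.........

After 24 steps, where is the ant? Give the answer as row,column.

step 0: .........
.........
.........
....<....
.........
.........
step 1: .........
.........
....^....
....o....
.........
.........
step 2: .........
.........
....o>...
....o....
.........
.........
step 3: .........
.........
....oo...
....ov...
.........
.........
step 4: .........
.........
....oo...
....<o...
.........
.........
step 5: .........
.........
....oo...
.....o...
....v....
.........
step 6: .........
.........
....oo...
.....o...
...<o....
.........
step 7: .........
.........
....oo...
...^.o...
...oo....
.........
step 8: .........
.........
....oo...
...o>o...
...oo....
.........
step 9: .........
.........
....oo...
...ooo...
...ov....
.........
step 10: .........
.........
....oo...
...ooo...
...o.>...
.........
step 11: .........
.........
....oo...
...ooo...
...o.o...
.....v...
step 12: .........
.........
....oo...
...ooo...
...o.o...
....<o...
step 13: .........
.........
....oo...
...ooo...
...o^o...
....oo...
step 14: .........
.........
....oo...
...ooo...
...oo>...
....oo...
step 15: .........
.........
....oo...
...oo^...
...oo....
....oo...
step 16: .........
.........
....oo...
...o<....
...oo....
....oo...
step 17: .........
.........
....oo...
...o.....
...ov....
....oo...
step 18: .........
.........
....oo...
...o.....
...o.>...
....oo...
step 19: .........
.........
....oo...
...o.....
...o.o...
....ov...
step 20: .........
.........
....oo...
...o.....
...o.o...
....o.>..
step 21: ......v..
.........
....oo...
...o.....
...o.o...
....o.o..
step 22: .....<o..
.........
....oo...
...o.....
...o.o...
....o.o..
step 23: .....oo..
.........
....oo...
...o.....
...o.o...
....o^o..
step 24: .....oo..
.........
....oo...
...o.....
...o.o...
....oo>..

5,6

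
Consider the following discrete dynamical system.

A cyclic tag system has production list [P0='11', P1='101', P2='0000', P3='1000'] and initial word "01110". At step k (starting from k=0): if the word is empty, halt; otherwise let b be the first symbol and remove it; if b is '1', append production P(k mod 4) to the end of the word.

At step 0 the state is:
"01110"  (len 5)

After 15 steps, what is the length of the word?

10

0) "01110"  (len 5)
1) "1110"  (len 4)
2) "110101"  (len 6)
3) "101010000"  (len 9)
4) "010100001000"  (len 12)
5) "10100001000"  (len 11)
6) "0100001000101"  (len 13)
7) "100001000101"  (len 12)
8) "000010001011000"  (len 15)
9) "00010001011000"  (len 14)
10) "0010001011000"  (len 13)
11) "010001011000"  (len 12)
12) "10001011000"  (len 11)
13) "000101100011"  (len 12)
14) "00101100011"  (len 11)
15) "0101100011"  (len 10)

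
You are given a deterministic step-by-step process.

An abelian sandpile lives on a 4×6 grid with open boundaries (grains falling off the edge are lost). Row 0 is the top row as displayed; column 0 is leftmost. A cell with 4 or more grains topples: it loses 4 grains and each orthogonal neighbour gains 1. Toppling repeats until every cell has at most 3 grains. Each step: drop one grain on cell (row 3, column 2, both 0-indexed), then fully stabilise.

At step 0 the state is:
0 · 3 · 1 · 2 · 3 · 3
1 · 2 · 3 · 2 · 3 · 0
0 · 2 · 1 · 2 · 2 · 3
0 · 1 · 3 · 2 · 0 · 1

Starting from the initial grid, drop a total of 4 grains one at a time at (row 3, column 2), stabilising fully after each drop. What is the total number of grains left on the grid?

step 0: 0 · 3 · 1 · 2 · 3 · 3
1 · 2 · 3 · 2 · 3 · 0
0 · 2 · 1 · 2 · 2 · 3
0 · 1 · 3 · 2 · 0 · 1
step 1: 0 · 3 · 1 · 2 · 3 · 3
1 · 2 · 3 · 2 · 3 · 0
0 · 2 · 2 · 2 · 2 · 3
0 · 2 · 0 · 3 · 0 · 1
step 2: 0 · 3 · 1 · 2 · 3 · 3
1 · 2 · 3 · 2 · 3 · 0
0 · 2 · 2 · 2 · 2 · 3
0 · 2 · 1 · 3 · 0 · 1
step 3: 0 · 3 · 1 · 2 · 3 · 3
1 · 2 · 3 · 2 · 3 · 0
0 · 2 · 2 · 2 · 2 · 3
0 · 2 · 2 · 3 · 0 · 1
step 4: 0 · 3 · 1 · 2 · 3 · 3
1 · 2 · 3 · 2 · 3 · 0
0 · 2 · 2 · 2 · 2 · 3
0 · 2 · 3 · 3 · 0 · 1

43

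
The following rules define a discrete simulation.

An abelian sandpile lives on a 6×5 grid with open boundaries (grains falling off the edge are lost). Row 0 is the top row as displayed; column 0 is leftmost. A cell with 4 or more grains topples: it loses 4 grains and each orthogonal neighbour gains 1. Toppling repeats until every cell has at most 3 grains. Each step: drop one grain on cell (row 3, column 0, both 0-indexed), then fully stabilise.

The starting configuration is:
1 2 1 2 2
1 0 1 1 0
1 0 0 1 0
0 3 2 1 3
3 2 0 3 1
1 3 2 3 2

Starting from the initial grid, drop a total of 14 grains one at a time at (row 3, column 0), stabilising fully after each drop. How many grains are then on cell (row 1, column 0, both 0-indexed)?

k=0  1 2 1 2 2
1 0 1 1 0
1 0 0 1 0
0 3 2 1 3
3 2 0 3 1
1 3 2 3 2
k=1  1 2 1 2 2
1 0 1 1 0
1 0 0 1 0
1 3 2 1 3
3 2 0 3 1
1 3 2 3 2
k=2  1 2 1 2 2
1 0 1 1 0
1 0 0 1 0
2 3 2 1 3
3 2 0 3 1
1 3 2 3 2
k=3  1 2 1 2 2
1 0 1 1 0
1 0 0 1 0
3 3 2 1 3
3 2 0 3 1
1 3 2 3 2
k=4  1 2 1 2 2
1 0 1 1 0
2 1 0 1 0
2 1 3 1 3
1 1 1 3 1
3 0 3 3 2
k=5  1 2 1 2 2
1 0 1 1 0
2 1 0 1 0
3 1 3 1 3
1 1 1 3 1
3 0 3 3 2
k=6  1 2 1 2 2
1 0 1 1 0
3 1 0 1 0
0 2 3 1 3
2 1 1 3 1
3 0 3 3 2
k=7  1 2 1 2 2
1 0 1 1 0
3 1 0 1 0
1 2 3 1 3
2 1 1 3 1
3 0 3 3 2
k=8  1 2 1 2 2
1 0 1 1 0
3 1 0 1 0
2 2 3 1 3
2 1 1 3 1
3 0 3 3 2
k=9  1 2 1 2 2
1 0 1 1 0
3 1 0 1 0
3 2 3 1 3
2 1 1 3 1
3 0 3 3 2
k=10  1 2 1 2 2
2 0 1 1 0
0 2 0 1 0
1 3 3 1 3
3 1 1 3 1
3 0 3 3 2
k=11  1 2 1 2 2
2 0 1 1 0
0 2 0 1 0
2 3 3 1 3
3 1 1 3 1
3 0 3 3 2
k=12  1 2 1 2 2
2 0 1 1 0
0 2 0 1 0
3 3 3 1 3
3 1 1 3 1
3 0 3 3 2
k=13  1 2 1 2 2
2 0 1 1 0
1 3 1 1 0
2 1 0 2 3
1 3 2 3 1
0 1 3 3 2
k=14  1 2 1 2 2
2 0 1 1 0
1 3 1 1 0
3 1 0 2 3
1 3 2 3 1
0 1 3 3 2

2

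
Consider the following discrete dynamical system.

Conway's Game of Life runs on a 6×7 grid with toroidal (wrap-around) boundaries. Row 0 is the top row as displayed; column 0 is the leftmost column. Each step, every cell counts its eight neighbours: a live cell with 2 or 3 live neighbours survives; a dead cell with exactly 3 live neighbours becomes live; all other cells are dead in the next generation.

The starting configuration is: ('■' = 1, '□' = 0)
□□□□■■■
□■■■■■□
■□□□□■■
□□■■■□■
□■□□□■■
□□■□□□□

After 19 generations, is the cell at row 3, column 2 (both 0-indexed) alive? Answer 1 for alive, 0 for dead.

k=0  □□□□■■■
□■■■■■□
■□□□□■■
□□■■■□■
□■□□□■■
□□■□□□□
k=1  □■□□□□■
□■■■□□□
■□□□□□□
□■■■■□□
■■□□■■■
■□□□■□□
k=2  □■□■□□□
□■■□□□□
■□□□■□□
□□■■■□□
□□□□□□■
□□□□■□□
k=3  □■□■□□□
■■■■□□□
□□□□■□□
□□□■■■□
□□□□■■□
□□□□□□□
k=4  ■■□■□□□
■■□■■□□
□■□□□■□
□□□■□□□
□□□■□■□
□□□□■□□
k=5  ■■□■□□□
□□□■■□■
■■□■□□□
□□■□□□□
□□□■□□□
□□■■■□□
k=6  ■■□□□■□
□□□■■□■
■■□■■□□
□■■■□□□
□□□□■□□
□■□□■□□
k=7  ■■■■□■■
□□□■□□■
■■□□□■□
■■□□□□□
□■□□■□□
■■□□■■□
k=8  □□□■□□□
□□□■□□□
□■■□□□□
□□■□□□■
□□■□■■■
□□□□□□□
k=9  □□□□□□□
□□□■□□□
□■■■□□□
■□■□□□■
□□□■□■■
□□□■■■□
k=10  □□□■□□□
□□□■□□□
■■□■□□□
■□□□■■■
■□■■□□□
□□□■□■■
k=11  □□■■□□□
□□□■■□□
■■■■□■□
□□□□■■□
■■■■□□□
□□□■□□■
k=12  □□■□□□□
□□□□□□□
□■■□□■■
□□□□□■□
■■■■□■■
■□□□■□□
k=13  □□□□□□□
□■■□□□□
□□□□□■■
□□□■□□□
■■■■□■□
■□□□■■□
k=14  □■□□□□□
□□□□□□□
□□■□□□□
■■□■□■□
■■■■□■□
■□■■■■□
k=15  □■■■■□□
□□□□□□□
□■■□□□□
■□□■□□□
□□□□□■□
■□□□□■□
k=16  □■■■■□□
□□□□□□□
□■■□□□□
□■■□□□□
□□□□■□□
□■■■□■■
k=17  ■■□□■■□
□□□□□□□
□■■□□□□
□■■■□□□
■□□□■■□
■■□□□■□
k=18  ■■□□■■□
■□■□□□□
□■□■□□□
■□□■■□□
■□□■■■□
□□□□□□□
k=19  ■■□□□□■
■□■■■□■
■■□■■□□
■■□□□■■
□□□■□■■
■■□■□□□

0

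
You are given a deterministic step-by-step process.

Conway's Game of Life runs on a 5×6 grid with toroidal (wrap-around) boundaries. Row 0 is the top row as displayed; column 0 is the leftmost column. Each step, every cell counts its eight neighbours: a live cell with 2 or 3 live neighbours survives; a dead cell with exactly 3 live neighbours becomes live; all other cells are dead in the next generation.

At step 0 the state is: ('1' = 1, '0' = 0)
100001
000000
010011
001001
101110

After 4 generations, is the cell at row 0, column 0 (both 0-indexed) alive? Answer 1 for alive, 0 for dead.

t=0: 100001
000000
010011
001001
101110
t=1: 110111
000010
100011
001000
101110
t=2: 110000
010000
000111
101000
100000
t=3: 110000
011011
111111
110110
100001
t=4: 001010
000000
000000
000000
001010

0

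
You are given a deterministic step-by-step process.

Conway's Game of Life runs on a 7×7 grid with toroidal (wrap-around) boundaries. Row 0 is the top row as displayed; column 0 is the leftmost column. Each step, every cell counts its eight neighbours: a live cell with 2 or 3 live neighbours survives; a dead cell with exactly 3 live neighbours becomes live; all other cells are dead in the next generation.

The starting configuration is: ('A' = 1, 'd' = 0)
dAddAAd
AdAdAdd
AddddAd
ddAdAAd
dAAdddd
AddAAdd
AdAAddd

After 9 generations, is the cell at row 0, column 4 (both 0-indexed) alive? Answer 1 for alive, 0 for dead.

[0] dAddAAd
AdAdAdd
AddddAd
ddAdAAd
dAAdddd
AddAAdd
AdAAddd
[1] AdddAAA
AddAAdd
dddddAd
ddAAAAA
dAAddAd
AdddAdd
AdAddAA
[2] ddddddd
AddAddd
ddAdddd
dAAAddA
AAAdddd
AdAAAdd
dddAddd
[3] ddddddd
ddddddd
Adddddd
dddAddd
ddddAdA
AdddAdd
ddAAAdd
[4] dddAddd
ddddddd
ddddddd
ddddddd
dddAAAd
ddddAdd
dddAAdd
[5] dddAAdd
ddddddd
ddddddd
ddddAdd
dddAAAd
ddddddd
dddAAdd
[6] dddAAdd
ddddddd
ddddddd
dddAAAd
dddAAAd
dddddAd
dddAAdd
[7] dddAAdd
ddddddd
ddddAdd
dddAdAd
dddAddA
dddddAd
dddAdAd
[8] dddAAdd
dddAAdd
ddddAdd
dddAdAd
dddddAA
dddddAA
dddAdAd
[9] ddAddAd
dddddAd
dddddAd
dddddAA
ddddddd
ddddddd
dddAdAA

0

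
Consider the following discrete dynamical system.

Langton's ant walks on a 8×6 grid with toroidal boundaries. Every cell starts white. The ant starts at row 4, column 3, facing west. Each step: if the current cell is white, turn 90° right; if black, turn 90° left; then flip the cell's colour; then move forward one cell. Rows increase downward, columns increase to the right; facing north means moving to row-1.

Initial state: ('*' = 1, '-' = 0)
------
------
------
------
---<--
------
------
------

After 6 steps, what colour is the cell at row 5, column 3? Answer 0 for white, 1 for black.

k=0  ------
------
------
------
---<--
------
------
------
k=1  ------
------
------
---^--
---*--
------
------
------
k=2  ------
------
------
---*>-
---*--
------
------
------
k=3  ------
------
------
---**-
---*v-
------
------
------
k=4  ------
------
------
---**-
---<*-
------
------
------
k=5  ------
------
------
---**-
----*-
---v--
------
------
k=6  ------
------
------
---**-
----*-
--<*--
------
------

1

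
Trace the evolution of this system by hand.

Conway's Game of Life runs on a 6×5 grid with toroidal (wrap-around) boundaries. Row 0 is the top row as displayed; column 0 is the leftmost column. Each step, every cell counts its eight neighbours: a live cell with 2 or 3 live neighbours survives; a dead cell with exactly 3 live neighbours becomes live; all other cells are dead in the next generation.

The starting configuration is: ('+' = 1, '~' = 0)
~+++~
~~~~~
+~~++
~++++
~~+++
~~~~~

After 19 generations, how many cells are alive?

t=0: ~+++~
~~~~~
+~~++
~++++
~~+++
~~~~~
t=1: ~~+~~
++~~~
++~~~
~+~~~
++~~+
~+~~+
t=2: ~~+~~
+~+~~
~~+~~
~~+~+
~++~+
~++++
t=3: +~~~+
~~++~
~~+~~
+~+~~
~~~~+
~~~~+
t=4: +~~~+
~++++
~~+~~
~+~+~
+~~++
~~~++
t=5: ~+~~~
~++~+
+~~~+
++~+~
+~~~~
~~~~~
t=6: +++~~
~++++
~~~~~
~+~~~
++~~+
~~~~~
t=7: +~~~+
~~~++
++~+~
~+~~~
++~~~
~~+~+
t=8: +~~~~
~+++~
++~+~
~~~~+
+++~~
~~~++
t=9: ++~~~
~~~+~
++~+~
~~~++
+++~~
~~+++
t=10: ++~~~
~~~~~
+~~+~
~~~+~
++~~~
~~~++
t=11: +~~~+
++~~+
~~~~+
+++~~
+~++~
~~+~+
t=12: ~~~~~
~+~+~
~~+++
+~+~~
+~~~~
~~+~~
t=13: ~~+~~
~~~++
+~~~+
+~+~~
~~~~~
~~~~~
t=14: ~~~+~
+~~++
++~~~
++~~+
~~~~~
~~~~~
t=15: ~~~+~
++++~
~~++~
~+~~+
+~~~~
~~~~~
t=16: ~+~++
~+~~~
~~~~~
+++++
+~~~~
~~~~~
t=17: +~+~~
+~+~~
~~~++
+++++
+~++~
+~~~+
t=18: +~~+~
+~+~~
~~~~~
~~~~~
~~~~~
+~+~~
t=19: +~++~
~+~~+
~~~~~
~~~~~
~~~~~
~+~~+

7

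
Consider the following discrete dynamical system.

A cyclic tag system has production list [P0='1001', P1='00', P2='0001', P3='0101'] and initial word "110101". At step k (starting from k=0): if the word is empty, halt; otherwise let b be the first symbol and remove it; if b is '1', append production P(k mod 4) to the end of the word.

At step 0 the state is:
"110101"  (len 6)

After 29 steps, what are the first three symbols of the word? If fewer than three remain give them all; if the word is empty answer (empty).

0) "110101"  (len 6)
1) "101011001"  (len 9)
2) "0101100100"  (len 10)
3) "101100100"  (len 9)
4) "011001000101"  (len 12)
5) "11001000101"  (len 11)
6) "100100010100"  (len 12)
7) "001000101000001"  (len 15)
8) "01000101000001"  (len 14)
9) "1000101000001"  (len 13)
10) "00010100000100"  (len 14)
11) "0010100000100"  (len 13)
12) "010100000100"  (len 12)
13) "10100000100"  (len 11)
14) "010000010000"  (len 12)
15) "10000010000"  (len 11)
16) "00000100000101"  (len 14)
17) "0000100000101"  (len 13)
18) "000100000101"  (len 12)
19) "00100000101"  (len 11)
20) "0100000101"  (len 10)
21) "100000101"  (len 9)
22) "0000010100"  (len 10)
23) "000010100"  (len 9)
24) "00010100"  (len 8)
25) "0010100"  (len 7)
26) "010100"  (len 6)
27) "10100"  (len 5)
28) "01000101"  (len 8)
29) "1000101"  (len 7)

100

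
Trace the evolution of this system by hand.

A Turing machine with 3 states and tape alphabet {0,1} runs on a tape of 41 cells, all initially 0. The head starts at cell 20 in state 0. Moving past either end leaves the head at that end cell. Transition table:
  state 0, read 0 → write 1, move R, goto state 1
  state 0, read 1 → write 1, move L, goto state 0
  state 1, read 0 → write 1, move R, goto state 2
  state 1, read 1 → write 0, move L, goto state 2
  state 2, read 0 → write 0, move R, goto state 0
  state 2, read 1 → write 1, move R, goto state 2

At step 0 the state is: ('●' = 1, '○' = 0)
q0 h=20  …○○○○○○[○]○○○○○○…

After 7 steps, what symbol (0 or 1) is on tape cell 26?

1

k=0  q0 h=20  …○○○○○○[○]○○○○○○…
k=1  q1 h=21  …○○○○○●[○]○○○○○○…
k=2  q2 h=22  …○○○○●●[○]○○○○○○…
k=3  q0 h=23  …○○○●●○[○]○○○○○○…
k=4  q1 h=24  …○○●●○●[○]○○○○○○…
k=5  q2 h=25  …○●●○●●[○]○○○○○○…
k=6  q0 h=26  …●●○●●○[○]○○○○○○…
k=7  q1 h=27  …●○●●○●[○]○○○○○○…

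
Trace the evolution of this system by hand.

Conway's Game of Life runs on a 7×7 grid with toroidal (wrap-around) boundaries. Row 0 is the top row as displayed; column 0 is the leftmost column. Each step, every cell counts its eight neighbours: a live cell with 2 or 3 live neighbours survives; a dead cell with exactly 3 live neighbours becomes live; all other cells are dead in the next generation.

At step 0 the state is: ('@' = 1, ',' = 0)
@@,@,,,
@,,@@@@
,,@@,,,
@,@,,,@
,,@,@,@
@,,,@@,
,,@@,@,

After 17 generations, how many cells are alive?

4

0) @@,@,,,
@,,@@@@
,,@@,,,
@,@,,,@
,,@,@,@
@,,,@@,
,,@@,@,
1) @@,,,,,
@,,,,@@
,,@,,,,
@,@,,@@
,,,,@,,
,@@,,,,
@,@@,@,
2) ,,@,@@,
@,,,,,@
,,,,,,,
,@,@,@@
@,@@,@@
,@@,@,,
@,,@,,@
3) ,@,@@@,
,,,,,@@
,,,,,@,
,@,@,@,
,,,,,,,
,,,,@,,
@,,,,,@
4) ,,,,@,,
,,,,,,@
,,,,,@,
,,,,@,,
,,,,@,,
,,,,,,,
@,,@,,@
5) @,,,,@@
,,,,,@,
,,,,,@,
,,,,@@,
,,,,,,,
,,,,,,,
,,,,,,,
6) ,,,,,@@
,,,,@@,
,,,,,@@
,,,,@@,
,,,,,,,
,,,,,,,
,,,,,,@
7) ,,,,@,@
,,,,@,,
,,,,,,@
,,,,@@@
,,,,,,,
,,,,,,,
,,,,,@@
8) ,,,,@,@
,,,,,,,
,,,,@,@
,,,,,@@
,,,,,@,
,,,,,,,
,,,,,@@
9) ,,,,,,@
,,,,,,,
,,,,,,@
,,,,@,@
,,,,,@@
,,,,,@@
,,,,,@@
10) ,,,,,@@
,,,,,,,
,,,,,@,
@,,,,,@
@,,,@,,
@,,,@,,
@,,,,,,
11) ,,,,,,@
,,,,,@@
,,,,,,@
@,,,,@@
@@,,,@,
@@,,,,@
@,,,,@,
12) @,,,,,,
@,,,,@@
,,,,,,,
,@,,,@,
,,,,,@,
,,,,,@,
,@,,,@,
13) @@,,,@,
@,,,,,@
@,,,,@,
,,,,,,,
,,,,@@@
,,,,@@@
,,,,,,@
14) ,@,,,@,
,,,,,@,
@,,,,,,
,,,,@,,
,,,,@,@
@,,,@,,
,,,,@,,
15) ,,,,@@,
,,,,,,@
,,,,,,,
,,,,,@,
,,,@@,,
,,,@@,,
,,,,@@,
16) ,,,,@,@
,,,,,@,
,,,,,,,
,,,,@,,
,,,@,@,
,,,,,,,
,,,,,,,
17) ,,,,,@,
,,,,,@,
,,,,,,,
,,,,@,,
,,,,@,,
,,,,,,,
,,,,,,,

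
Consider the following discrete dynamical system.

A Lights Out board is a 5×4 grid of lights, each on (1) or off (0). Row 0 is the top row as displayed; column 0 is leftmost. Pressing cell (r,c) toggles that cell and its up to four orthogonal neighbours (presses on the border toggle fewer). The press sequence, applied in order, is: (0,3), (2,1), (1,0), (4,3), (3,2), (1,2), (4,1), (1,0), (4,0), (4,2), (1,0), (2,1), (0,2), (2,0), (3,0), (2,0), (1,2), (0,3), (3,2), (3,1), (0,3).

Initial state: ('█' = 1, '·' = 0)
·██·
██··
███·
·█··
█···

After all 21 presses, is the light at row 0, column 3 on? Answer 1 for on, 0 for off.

[0] ·██·
██··
███·
·█··
█···
[1] ·█·█
██·█
███·
·█··
█···
[2] ·█·█
█··█
····
····
█···
[3] ██·█
·█·█
█···
····
█···
[4] ██·█
·█·█
█···
···█
█·██
[5] ██·█
·█·█
█·█·
·██·
█··█
[6] ████
··█·
█···
·██·
█··█
[7] ████
··█·
█···
··█·
·███
[8] ·███
███·
····
··█·
·███
[9] ·███
███·
····
█·█·
█·██
[10] ·███
███·
····
█···
██··
[11] ████
··█·
█···
█···
██··
[12] ████
·██·
·██·
██··
██··
[13] █···
·█··
·██·
██··
██··
[14] █···
██··
█·█·
·█··
██··
[15] █···
██··
··█·
█···
·█··
[16] █···
·█··
███·
····
·█··
[17] █·█·
··██
██··
····
·█··
[18] █··█
··█·
██··
····
·█··
[19] █··█
··█·
███·
·███
·██·
[20] █··█
··█·
█·█·
█··█
··█·
[21] █·█·
··██
█·█·
█··█
··█·

0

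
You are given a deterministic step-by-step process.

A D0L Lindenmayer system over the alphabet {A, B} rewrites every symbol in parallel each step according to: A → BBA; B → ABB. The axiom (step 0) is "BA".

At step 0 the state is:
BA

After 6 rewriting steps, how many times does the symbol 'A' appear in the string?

486

k=0  BA
k=1  ABBBBA
k=2  BBAABBABBABBABBBBA
k=3  ABBABBBBABBAABBABBBBAABBABBBBAABBABBBBAABBABBABBABBBBA
k=4  BBAABBABBBBAABBABBABBABBBBAABBABBBBABBAABBABBBBAABBABBABBA…BABBABBABBBBABBAABBABBBBAABBABBBBAABBABBBBAABBABBABBABBBBA  (len 162)
k=5  ABBABBBBABBAABBABBBBAABBABBABBABBBBABBAABBABBBBAABBABBBBAA…BABBABBABBBBABBAABBABBBBAABBABBBBAABBABBBBAABBABBABBABBBBA  (len 486)
k=6  BBAABBABBBBAABBABBABBABBBBAABBABBBBABBAABBABBBBAABBABBABBA…BABBABBABBBBABBAABBABBBBAABBABBBBAABBABBBBAABBABBABBABBBBA  (len 1458)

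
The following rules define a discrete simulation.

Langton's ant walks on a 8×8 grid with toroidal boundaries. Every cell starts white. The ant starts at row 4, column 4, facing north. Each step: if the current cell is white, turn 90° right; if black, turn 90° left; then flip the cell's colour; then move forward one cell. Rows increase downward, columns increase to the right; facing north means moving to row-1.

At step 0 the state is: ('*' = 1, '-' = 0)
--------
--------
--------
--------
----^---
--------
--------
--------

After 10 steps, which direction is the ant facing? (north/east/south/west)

south

gen 0: --------
--------
--------
--------
----^---
--------
--------
--------
gen 1: --------
--------
--------
--------
----*>--
--------
--------
--------
gen 2: --------
--------
--------
--------
----**--
-----v--
--------
--------
gen 3: --------
--------
--------
--------
----**--
----<*--
--------
--------
gen 4: --------
--------
--------
--------
----^*--
----**--
--------
--------
gen 5: --------
--------
--------
--------
---<-*--
----**--
--------
--------
gen 6: --------
--------
--------
---^----
---*-*--
----**--
--------
--------
gen 7: --------
--------
--------
---*>---
---*-*--
----**--
--------
--------
gen 8: --------
--------
--------
---**---
---*v*--
----**--
--------
--------
gen 9: --------
--------
--------
---**---
---<**--
----**--
--------
--------
gen 10: --------
--------
--------
---**---
----**--
---v**--
--------
--------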